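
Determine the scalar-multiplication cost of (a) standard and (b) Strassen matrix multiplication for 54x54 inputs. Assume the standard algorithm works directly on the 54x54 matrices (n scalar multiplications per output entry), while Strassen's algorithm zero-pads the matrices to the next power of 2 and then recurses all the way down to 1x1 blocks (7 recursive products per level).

Matrix multiplication for 54x54 matrices:

Strassen's algorithm requires power-of-2 dimensions. Pad 54x54 to 64x64 (next power of 2).

Standard algorithm: 54^3 = 157464 multiplications
Strassen's algorithm: 7^(log2(64)) = 7^6 = 117649 multiplications
Savings: 157464 - 117649 = 39815 multiplications

Standard: 157464 multiplications (54^3). Strassen: 117649 multiplications (7^6, after padding to 64x64). Strassen reduces 8 recursive multiplications to 7 at each level.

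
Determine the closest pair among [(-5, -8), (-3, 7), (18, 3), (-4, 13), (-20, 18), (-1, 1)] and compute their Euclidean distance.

Computing all pairwise distances among 6 points:

d((-5, -8), (-3, 7)) = 15.1327
d((-5, -8), (18, 3)) = 25.4951
d((-5, -8), (-4, 13)) = 21.0238
d((-5, -8), (-20, 18)) = 30.0167
d((-5, -8), (-1, 1)) = 9.8489
d((-3, 7), (18, 3)) = 21.3776
d((-3, 7), (-4, 13)) = 6.0828 <-- minimum
d((-3, 7), (-20, 18)) = 20.2485
d((-3, 7), (-1, 1)) = 6.3246
d((18, 3), (-4, 13)) = 24.1661
d((18, 3), (-20, 18)) = 40.8534
d((18, 3), (-1, 1)) = 19.105
d((-4, 13), (-20, 18)) = 16.7631
d((-4, 13), (-1, 1)) = 12.3693
d((-20, 18), (-1, 1)) = 25.4951

Closest pair: (-3, 7) and (-4, 13) with distance 6.0828

The closest pair is (-3, 7) and (-4, 13) with Euclidean distance 6.0828. For 6 points, brute-force pairwise comparison is shown above. For large n, the divide-and-conquer algorithm (sort by x, recurse on halves, check the dividing strip) achieves O(n log n).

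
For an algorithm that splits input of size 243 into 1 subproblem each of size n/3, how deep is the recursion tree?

For divide and conquer with division factor 3:

Problem sizes at each level:
Level 0: 243
Level 1: 81
Level 2: 27
Level 3: 9
Level 4: 3
Level 5: 1

The root is level 0 and the size-1 base case is level 5 (the tree spans levels 0 through 5, i.e. 6 levels counting the root), so the depth is the number of divisions: log_3(243) = 5

The recursion tree depth is log_3(243) = 5. At each level, the problem size is divided by 3, so it takes 5 divisions to reduce to a base case of size 1. The algorithm makes 1 recursive call at each level.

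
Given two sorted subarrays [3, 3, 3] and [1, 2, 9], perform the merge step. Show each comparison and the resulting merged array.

Merging process:

Compare 3 vs 1: take 1 from right. Merged: [1]
Compare 3 vs 2: take 2 from right. Merged: [1, 2]
Compare 3 vs 9: take 3 from left. Merged: [1, 2, 3]
Compare 3 vs 9: take 3 from left. Merged: [1, 2, 3, 3]
Compare 3 vs 9: take 3 from left. Merged: [1, 2, 3, 3, 3]
Append remaining from right: [9]. Merged: [1, 2, 3, 3, 3, 9]

Final merged array: [1, 2, 3, 3, 3, 9]
Total comparisons: 5

The merged array is [1, 2, 3, 3, 3, 9], requiring 5 comparisons. The merge step runs in O(n) time where n is the total number of elements.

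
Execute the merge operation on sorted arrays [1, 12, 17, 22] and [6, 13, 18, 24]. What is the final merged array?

Merging process:

Compare 1 vs 6: take 1 from left. Merged: [1]
Compare 12 vs 6: take 6 from right. Merged: [1, 6]
Compare 12 vs 13: take 12 from left. Merged: [1, 6, 12]
Compare 17 vs 13: take 13 from right. Merged: [1, 6, 12, 13]
Compare 17 vs 18: take 17 from left. Merged: [1, 6, 12, 13, 17]
Compare 22 vs 18: take 18 from right. Merged: [1, 6, 12, 13, 17, 18]
Compare 22 vs 24: take 22 from left. Merged: [1, 6, 12, 13, 17, 18, 22]
Append remaining from right: [24]. Merged: [1, 6, 12, 13, 17, 18, 22, 24]

Final merged array: [1, 6, 12, 13, 17, 18, 22, 24]
Total comparisons: 7

The merged array is [1, 6, 12, 13, 17, 18, 22, 24], requiring 7 comparisons. The merge step runs in O(n) time where n is the total number of elements.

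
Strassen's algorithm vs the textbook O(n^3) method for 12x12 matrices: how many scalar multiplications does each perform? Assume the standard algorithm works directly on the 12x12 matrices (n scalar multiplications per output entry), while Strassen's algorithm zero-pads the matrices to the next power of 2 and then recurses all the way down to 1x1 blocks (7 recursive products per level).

Matrix multiplication for 12x12 matrices:

Strassen's algorithm requires power-of-2 dimensions. Pad 12x12 to 16x16 (next power of 2).

Standard algorithm: 12^3 = 1728 multiplications
Strassen's algorithm: 7^(log2(16)) = 7^4 = 2401 multiplications
Difference: 1728 - 2401 = -673 (Strassen uses MORE here due to padding overhead — for small or just-over-power-of-2 n, padding can outweigh the per-level savings)

Standard: 1728 multiplications (12^3). Strassen: 2401 multiplications (7^4, after padding to 16x16). Strassen reduces 8 recursive multiplications to 7 at each level.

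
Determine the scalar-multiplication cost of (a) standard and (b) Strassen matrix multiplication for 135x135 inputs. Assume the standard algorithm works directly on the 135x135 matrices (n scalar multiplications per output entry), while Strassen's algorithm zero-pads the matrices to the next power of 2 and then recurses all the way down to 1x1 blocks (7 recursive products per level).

Matrix multiplication for 135x135 matrices:

Strassen's algorithm requires power-of-2 dimensions. Pad 135x135 to 256x256 (next power of 2).

Standard algorithm: 135^3 = 2460375 multiplications
Strassen's algorithm: 7^(log2(256)) = 7^8 = 5764801 multiplications
Difference: 2460375 - 5764801 = -3304426 (Strassen uses MORE here due to padding overhead — for small or just-over-power-of-2 n, padding can outweigh the per-level savings)

Standard: 2460375 multiplications (135^3). Strassen: 5764801 multiplications (7^8, after padding to 256x256). Strassen reduces 8 recursive multiplications to 7 at each level.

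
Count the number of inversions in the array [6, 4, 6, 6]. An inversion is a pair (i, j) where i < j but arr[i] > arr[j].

Finding inversions in [6, 4, 6, 6]:

(0, 1): arr[0]=6 > arr[1]=4

Total inversions: 1

The array has 1 inversion(s): (0,1). Each pair (i,j) satisfies i < j and arr[i] > arr[j].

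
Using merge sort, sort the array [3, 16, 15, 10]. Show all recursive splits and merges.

Merge sort trace:

Split: [3, 16, 15, 10] -> [3, 16] and [15, 10]
  Split: [3, 16] -> [3] and [16]
  Merge: [3] + [16] -> [3, 16]
  Split: [15, 10] -> [15] and [10]
  Merge: [15] + [10] -> [10, 15]
Merge: [3, 16] + [10, 15] -> [3, 10, 15, 16]

Final sorted array: [3, 10, 15, 16]

The merge sort proceeds by recursively splitting the array and merging sorted halves.
After all merges, the sorted array is [3, 10, 15, 16].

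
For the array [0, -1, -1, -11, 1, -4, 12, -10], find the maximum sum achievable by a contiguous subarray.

Using Kadane's algorithm on [0, -1, -1, -11, 1, -4, 12, -10]:

Scanning through the array:
Position 1 (value -1): max_ending_here = -1, max_so_far = 0
Position 2 (value -1): max_ending_here = -1, max_so_far = 0
Position 3 (value -11): max_ending_here = -11, max_so_far = 0
Position 4 (value 1): max_ending_here = 1, max_so_far = 1
Position 5 (value -4): max_ending_here = -3, max_so_far = 1
Position 6 (value 12): max_ending_here = 12, max_so_far = 12
Position 7 (value -10): max_ending_here = 2, max_so_far = 12

Maximum subarray: [12]
Maximum sum: 12

The maximum subarray is [12] with sum 12. This subarray runs from index 6 to index 6.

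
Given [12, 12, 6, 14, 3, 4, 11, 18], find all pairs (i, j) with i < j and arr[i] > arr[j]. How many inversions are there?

Finding inversions in [12, 12, 6, 14, 3, 4, 11, 18]:

(0, 2): arr[0]=12 > arr[2]=6
(0, 4): arr[0]=12 > arr[4]=3
(0, 5): arr[0]=12 > arr[5]=4
(0, 6): arr[0]=12 > arr[6]=11
(1, 2): arr[1]=12 > arr[2]=6
(1, 4): arr[1]=12 > arr[4]=3
(1, 5): arr[1]=12 > arr[5]=4
(1, 6): arr[1]=12 > arr[6]=11
(2, 4): arr[2]=6 > arr[4]=3
(2, 5): arr[2]=6 > arr[5]=4
(3, 4): arr[3]=14 > arr[4]=3
(3, 5): arr[3]=14 > arr[5]=4
(3, 6): arr[3]=14 > arr[6]=11

Total inversions: 13

The array has 13 inversion(s): (0,2), (0,4), (0,5), (0,6), (1,2), (1,4), (1,5), (1,6), (2,4), (2,5), (3,4), (3,5), (3,6). Each pair (i,j) satisfies i < j and arr[i] > arr[j].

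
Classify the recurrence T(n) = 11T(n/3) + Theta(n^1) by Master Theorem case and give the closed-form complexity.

Master Theorem for T(n) = 11T(n/3) + O(n^1):

a = 11, b = 3, c = 1
log_b(a) = log_3(11) = 2.1827

Case 1: c = 1 < log_3(11) = 2.1827
T(n) = O(n^(log_3 11))

For T(n) = 11T(n/3) + O(n^1): log_3(11) = 2.1827. This is Case 1 of the Master Theorem (c < log_b(a), work dominated by leaves), giving O(n^(log_3 11)).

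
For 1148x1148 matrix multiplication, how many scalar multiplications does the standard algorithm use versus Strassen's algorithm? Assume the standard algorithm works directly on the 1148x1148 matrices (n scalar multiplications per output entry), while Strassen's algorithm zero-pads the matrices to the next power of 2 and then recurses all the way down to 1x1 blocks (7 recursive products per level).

Matrix multiplication for 1148x1148 matrices:

Strassen's algorithm requires power-of-2 dimensions. Pad 1148x1148 to 2048x2048 (next power of 2).

Standard algorithm: 1148^3 = 1512953792 multiplications
Strassen's algorithm: 7^(log2(2048)) = 7^11 = 1977326743 multiplications
Difference: 1512953792 - 1977326743 = -464372951 (Strassen uses MORE here due to padding overhead — for small or just-over-power-of-2 n, padding can outweigh the per-level savings)

Standard: 1512953792 multiplications (1148^3). Strassen: 1977326743 multiplications (7^11, after padding to 2048x2048). Strassen reduces 8 recursive multiplications to 7 at each level.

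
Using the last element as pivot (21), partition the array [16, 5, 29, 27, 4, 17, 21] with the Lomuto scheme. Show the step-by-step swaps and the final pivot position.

Lomuto partition with pivot = 21:

Initial array: [16, 5, 29, 27, 4, 17, 21]

arr[0]=16 <= 21: swap with position 0, array becomes [16, 5, 29, 27, 4, 17, 21]
arr[1]=5 <= 21: swap with position 1, array becomes [16, 5, 29, 27, 4, 17, 21]
arr[2]=29 > 21: no swap
arr[3]=27 > 21: no swap
arr[4]=4 <= 21: swap with position 2, array becomes [16, 5, 4, 27, 29, 17, 21]
arr[5]=17 <= 21: swap with position 3, array becomes [16, 5, 4, 17, 29, 27, 21]

Place pivot at position 4: [16, 5, 4, 17, 21, 27, 29]
Pivot position: 4

After partitioning with pivot 21, the array becomes [16, 5, 4, 17, 21, 27, 29]. The pivot is placed at index 4. All elements to the left of the pivot are <= 21, and all elements to the right are > 21.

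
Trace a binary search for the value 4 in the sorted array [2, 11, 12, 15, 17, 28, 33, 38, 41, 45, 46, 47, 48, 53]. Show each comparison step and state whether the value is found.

Binary search for 4 in [2, 11, 12, 15, 17, 28, 33, 38, 41, 45, 46, 47, 48, 53]:

lo=0, hi=13, mid=6, arr[mid]=33 -> 33 > 4, search left half
lo=0, hi=5, mid=2, arr[mid]=12 -> 12 > 4, search left half
lo=0, hi=1, mid=0, arr[mid]=2 -> 2 < 4, search right half
lo=1, hi=1, mid=1, arr[mid]=11 -> 11 > 4, search left half
lo=1 > hi=0, target 4 not found

Binary search determines that 4 is not in the array after 4 comparisons. The search space was exhausted without finding the target.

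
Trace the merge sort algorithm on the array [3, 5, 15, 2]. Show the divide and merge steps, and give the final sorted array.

Merge sort trace:

Split: [3, 5, 15, 2] -> [3, 5] and [15, 2]
  Split: [3, 5] -> [3] and [5]
  Merge: [3] + [5] -> [3, 5]
  Split: [15, 2] -> [15] and [2]
  Merge: [15] + [2] -> [2, 15]
Merge: [3, 5] + [2, 15] -> [2, 3, 5, 15]

Final sorted array: [2, 3, 5, 15]

The merge sort proceeds by recursively splitting the array and merging sorted halves.
After all merges, the sorted array is [2, 3, 5, 15].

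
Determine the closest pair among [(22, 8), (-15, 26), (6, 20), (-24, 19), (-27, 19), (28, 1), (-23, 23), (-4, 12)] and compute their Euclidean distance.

Computing all pairwise distances among 8 points:

d((22, 8), (-15, 26)) = 41.1461
d((22, 8), (6, 20)) = 20.0
d((22, 8), (-24, 19)) = 47.2969
d((22, 8), (-27, 19)) = 50.2195
d((22, 8), (28, 1)) = 9.2195
d((22, 8), (-23, 23)) = 47.4342
d((22, 8), (-4, 12)) = 26.3059
d((-15, 26), (6, 20)) = 21.8403
d((-15, 26), (-24, 19)) = 11.4018
d((-15, 26), (-27, 19)) = 13.8924
d((-15, 26), (28, 1)) = 49.7393
d((-15, 26), (-23, 23)) = 8.544
d((-15, 26), (-4, 12)) = 17.8045
d((6, 20), (-24, 19)) = 30.0167
d((6, 20), (-27, 19)) = 33.0151
d((6, 20), (28, 1)) = 29.0689
d((6, 20), (-23, 23)) = 29.1548
d((6, 20), (-4, 12)) = 12.8062
d((-24, 19), (-27, 19)) = 3.0 <-- minimum
d((-24, 19), (28, 1)) = 55.0273
d((-24, 19), (-23, 23)) = 4.1231
d((-24, 19), (-4, 12)) = 21.1896
d((-27, 19), (28, 1)) = 57.8705
d((-27, 19), (-23, 23)) = 5.6569
d((-27, 19), (-4, 12)) = 24.0416
d((28, 1), (-23, 23)) = 55.5428
d((28, 1), (-4, 12)) = 33.8378
d((-23, 23), (-4, 12)) = 21.9545

Closest pair: (-24, 19) and (-27, 19) with distance 3.0

The closest pair is (-24, 19) and (-27, 19) with Euclidean distance 3.0. For 8 points, brute-force pairwise comparison is shown above. For large n, the divide-and-conquer algorithm (sort by x, recurse on halves, check the dividing strip) achieves O(n log n).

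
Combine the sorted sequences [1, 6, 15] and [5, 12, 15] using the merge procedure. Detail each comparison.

Merging process:

Compare 1 vs 5: take 1 from left. Merged: [1]
Compare 6 vs 5: take 5 from right. Merged: [1, 5]
Compare 6 vs 12: take 6 from left. Merged: [1, 5, 6]
Compare 15 vs 12: take 12 from right. Merged: [1, 5, 6, 12]
Compare 15 vs 15: take 15 from left. Merged: [1, 5, 6, 12, 15]
Append remaining from right: [15]. Merged: [1, 5, 6, 12, 15, 15]

Final merged array: [1, 5, 6, 12, 15, 15]
Total comparisons: 5

The merged array is [1, 5, 6, 12, 15, 15], requiring 5 comparisons. The merge step runs in O(n) time where n is the total number of elements.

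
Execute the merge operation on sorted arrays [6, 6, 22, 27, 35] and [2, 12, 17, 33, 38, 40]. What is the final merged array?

Merging process:

Compare 6 vs 2: take 2 from right. Merged: [2]
Compare 6 vs 12: take 6 from left. Merged: [2, 6]
Compare 6 vs 12: take 6 from left. Merged: [2, 6, 6]
Compare 22 vs 12: take 12 from right. Merged: [2, 6, 6, 12]
Compare 22 vs 17: take 17 from right. Merged: [2, 6, 6, 12, 17]
Compare 22 vs 33: take 22 from left. Merged: [2, 6, 6, 12, 17, 22]
Compare 27 vs 33: take 27 from left. Merged: [2, 6, 6, 12, 17, 22, 27]
Compare 35 vs 33: take 33 from right. Merged: [2, 6, 6, 12, 17, 22, 27, 33]
Compare 35 vs 38: take 35 from left. Merged: [2, 6, 6, 12, 17, 22, 27, 33, 35]
Append remaining from right: [38, 40]. Merged: [2, 6, 6, 12, 17, 22, 27, 33, 35, 38, 40]

Final merged array: [2, 6, 6, 12, 17, 22, 27, 33, 35, 38, 40]
Total comparisons: 9

The merged array is [2, 6, 6, 12, 17, 22, 27, 33, 35, 38, 40], requiring 9 comparisons. The merge step runs in O(n) time where n is the total number of elements.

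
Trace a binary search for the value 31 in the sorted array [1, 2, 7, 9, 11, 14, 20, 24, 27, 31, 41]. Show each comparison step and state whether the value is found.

Binary search for 31 in [1, 2, 7, 9, 11, 14, 20, 24, 27, 31, 41]:

lo=0, hi=10, mid=5, arr[mid]=14 -> 14 < 31, search right half
lo=6, hi=10, mid=8, arr[mid]=27 -> 27 < 31, search right half
lo=9, hi=10, mid=9, arr[mid]=31 -> Found target at index 9!

Binary search finds 31 at index 9 after 3 comparisons. The search repeatedly halves the search space by comparing with the middle element.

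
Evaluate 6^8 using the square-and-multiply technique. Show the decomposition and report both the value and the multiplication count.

Computing 6^8 by squaring (build up from 6^1; each line after the first costs one multiplication):

6^1 = 6
6^2 = (6^1)^2 = 6^2 = 36
6^4 = (6^2)^2 = 36^2 = 1296
6^8 = (6^4)^2 = 1296^2 = 1679616

Result: 1679616
Multiplications needed: 3 (3 lines after 6^1)

6^8 = 1679616. Using exponentiation by squaring, this requires 3 multiplications. The key idea: if the exponent is even, square the half-power; if odd, multiply by the base once.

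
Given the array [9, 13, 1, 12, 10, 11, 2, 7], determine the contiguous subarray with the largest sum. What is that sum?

Using Kadane's algorithm on [9, 13, 1, 12, 10, 11, 2, 7]:

Scanning through the array:
Position 1 (value 13): max_ending_here = 22, max_so_far = 22
Position 2 (value 1): max_ending_here = 23, max_so_far = 23
Position 3 (value 12): max_ending_here = 35, max_so_far = 35
Position 4 (value 10): max_ending_here = 45, max_so_far = 45
Position 5 (value 11): max_ending_here = 56, max_so_far = 56
Position 6 (value 2): max_ending_here = 58, max_so_far = 58
Position 7 (value 7): max_ending_here = 65, max_so_far = 65

Maximum subarray: [9, 13, 1, 12, 10, 11, 2, 7]
Maximum sum: 65

The maximum subarray is [9, 13, 1, 12, 10, 11, 2, 7] with sum 65. This subarray runs from index 0 to index 7.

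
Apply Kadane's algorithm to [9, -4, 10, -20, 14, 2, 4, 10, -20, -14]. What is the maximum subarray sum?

Using Kadane's algorithm on [9, -4, 10, -20, 14, 2, 4, 10, -20, -14]:

Scanning through the array:
Position 1 (value -4): max_ending_here = 5, max_so_far = 9
Position 2 (value 10): max_ending_here = 15, max_so_far = 15
Position 3 (value -20): max_ending_here = -5, max_so_far = 15
Position 4 (value 14): max_ending_here = 14, max_so_far = 15
Position 5 (value 2): max_ending_here = 16, max_so_far = 16
Position 6 (value 4): max_ending_here = 20, max_so_far = 20
Position 7 (value 10): max_ending_here = 30, max_so_far = 30
Position 8 (value -20): max_ending_here = 10, max_so_far = 30
Position 9 (value -14): max_ending_here = -4, max_so_far = 30

Maximum subarray: [14, 2, 4, 10]
Maximum sum: 30

The maximum subarray is [14, 2, 4, 10] with sum 30. This subarray runs from index 4 to index 7.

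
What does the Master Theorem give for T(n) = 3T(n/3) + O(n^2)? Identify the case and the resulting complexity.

Master Theorem for T(n) = 3T(n/3) + O(n^2):

a = 3, b = 3, c = 2
log_b(a) = log_3(3) = 1.0000

Case 3: c = 2 > log_3(3) = 1.0000
T(n) = O(n^2) = O(n^2)

For T(n) = 3T(n/3) + O(n^2): log_3(3) = 1.0000. This is Case 3 of the Master Theorem (c > log_b(a), work dominated by root), giving O(n^2).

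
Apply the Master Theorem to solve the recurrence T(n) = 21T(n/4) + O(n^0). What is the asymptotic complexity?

Master Theorem for T(n) = 21T(n/4) + O(n^0):

a = 21, b = 4, c = 0
log_b(a) = log_4(21) = 2.1962

Case 1: c = 0 < log_4(21) = 2.1962
T(n) = O(n^(log_4 21))

For T(n) = 21T(n/4) + O(n^0): log_4(21) = 2.1962. This is Case 1 of the Master Theorem (c < log_b(a), work dominated by leaves), giving O(n^(log_4 21)).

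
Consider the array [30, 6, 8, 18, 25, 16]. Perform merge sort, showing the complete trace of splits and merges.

Merge sort trace:

Split: [30, 6, 8, 18, 25, 16] -> [30, 6, 8] and [18, 25, 16]
  Split: [30, 6, 8] -> [30] and [6, 8]
    Split: [6, 8] -> [6] and [8]
    Merge: [6] + [8] -> [6, 8]
  Merge: [30] + [6, 8] -> [6, 8, 30]
  Split: [18, 25, 16] -> [18] and [25, 16]
    Split: [25, 16] -> [25] and [16]
    Merge: [25] + [16] -> [16, 25]
  Merge: [18] + [16, 25] -> [16, 18, 25]
Merge: [6, 8, 30] + [16, 18, 25] -> [6, 8, 16, 18, 25, 30]

Final sorted array: [6, 8, 16, 18, 25, 30]

The merge sort proceeds by recursively splitting the array and merging sorted halves.
After all merges, the sorted array is [6, 8, 16, 18, 25, 30].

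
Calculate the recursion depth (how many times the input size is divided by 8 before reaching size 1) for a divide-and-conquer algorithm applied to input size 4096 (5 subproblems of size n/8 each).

For divide and conquer with division factor 8:

Problem sizes at each level:
Level 0: 4096
Level 1: 512
Level 2: 64
Level 3: 8
Level 4: 1

The root is level 0 and the size-1 base case is level 4 (the tree spans levels 0 through 4, i.e. 5 levels counting the root), so the depth is the number of divisions: log_8(4096) = 4

The recursion tree depth is log_8(4096) = 4. At each level, the problem size is divided by 8, so it takes 4 divisions to reduce to a base case of size 1. The algorithm makes 5 recursive calls at each level.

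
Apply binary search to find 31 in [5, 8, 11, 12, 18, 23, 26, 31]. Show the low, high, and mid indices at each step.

Binary search for 31 in [5, 8, 11, 12, 18, 23, 26, 31]:

lo=0, hi=7, mid=3, arr[mid]=12 -> 12 < 31, search right half
lo=4, hi=7, mid=5, arr[mid]=23 -> 23 < 31, search right half
lo=6, hi=7, mid=6, arr[mid]=26 -> 26 < 31, search right half
lo=7, hi=7, mid=7, arr[mid]=31 -> Found target at index 7!

Binary search finds 31 at index 7 after 4 comparisons. The search repeatedly halves the search space by comparing with the middle element.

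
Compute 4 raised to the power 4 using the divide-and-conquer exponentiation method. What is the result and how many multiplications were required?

Computing 4^4 by squaring (build up from 4^1; each line after the first costs one multiplication):

4^1 = 4
4^2 = (4^1)^2 = 4^2 = 16
4^4 = (4^2)^2 = 16^2 = 256

Result: 256
Multiplications needed: 2 (2 lines after 4^1)

4^4 = 256. Using exponentiation by squaring, this requires 2 multiplications. The key idea: if the exponent is even, square the half-power; if odd, multiply by the base once.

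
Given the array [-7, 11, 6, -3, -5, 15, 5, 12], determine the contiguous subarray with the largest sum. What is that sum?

Using Kadane's algorithm on [-7, 11, 6, -3, -5, 15, 5, 12]:

Scanning through the array:
Position 1 (value 11): max_ending_here = 11, max_so_far = 11
Position 2 (value 6): max_ending_here = 17, max_so_far = 17
Position 3 (value -3): max_ending_here = 14, max_so_far = 17
Position 4 (value -5): max_ending_here = 9, max_so_far = 17
Position 5 (value 15): max_ending_here = 24, max_so_far = 24
Position 6 (value 5): max_ending_here = 29, max_so_far = 29
Position 7 (value 12): max_ending_here = 41, max_so_far = 41

Maximum subarray: [11, 6, -3, -5, 15, 5, 12]
Maximum sum: 41

The maximum subarray is [11, 6, -3, -5, 15, 5, 12] with sum 41. This subarray runs from index 1 to index 7.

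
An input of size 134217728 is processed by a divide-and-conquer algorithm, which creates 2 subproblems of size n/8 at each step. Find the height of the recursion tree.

For divide and conquer with division factor 8:

Problem sizes at each level:
Level 0: 134217728
Level 1: 16777216
Level 2: 2097152
Level 3: 262144
Level 4: 32768
Level 5: 4096
Level 6: 512
Level 7: 64
Level 8: 8
Level 9: 1

The root is level 0 and the size-1 base case is level 9 (the tree spans levels 0 through 9, i.e. 10 levels counting the root), so the depth is the number of divisions: log_8(134217728) = 9

The recursion tree depth is log_8(134217728) = 9. At each level, the problem size is divided by 8, so it takes 9 divisions to reduce to a base case of size 1. The algorithm makes 2 recursive calls at each level.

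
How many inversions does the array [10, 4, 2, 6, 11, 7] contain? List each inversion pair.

Finding inversions in [10, 4, 2, 6, 11, 7]:

(0, 1): arr[0]=10 > arr[1]=4
(0, 2): arr[0]=10 > arr[2]=2
(0, 3): arr[0]=10 > arr[3]=6
(0, 5): arr[0]=10 > arr[5]=7
(1, 2): arr[1]=4 > arr[2]=2
(4, 5): arr[4]=11 > arr[5]=7

Total inversions: 6

The array has 6 inversion(s): (0,1), (0,2), (0,3), (0,5), (1,2), (4,5). Each pair (i,j) satisfies i < j and arr[i] > arr[j].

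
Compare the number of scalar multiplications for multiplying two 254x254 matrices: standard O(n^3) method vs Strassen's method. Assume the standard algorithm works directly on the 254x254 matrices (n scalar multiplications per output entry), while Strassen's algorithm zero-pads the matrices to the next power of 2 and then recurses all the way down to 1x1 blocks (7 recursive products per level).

Matrix multiplication for 254x254 matrices:

Strassen's algorithm requires power-of-2 dimensions. Pad 254x254 to 256x256 (next power of 2).

Standard algorithm: 254^3 = 16387064 multiplications
Strassen's algorithm: 7^(log2(256)) = 7^8 = 5764801 multiplications
Savings: 16387064 - 5764801 = 10622263 multiplications

Standard: 16387064 multiplications (254^3). Strassen: 5764801 multiplications (7^8, after padding to 256x256). Strassen reduces 8 recursive multiplications to 7 at each level.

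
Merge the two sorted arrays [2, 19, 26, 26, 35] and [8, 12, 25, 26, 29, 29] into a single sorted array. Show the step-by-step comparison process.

Merging process:

Compare 2 vs 8: take 2 from left. Merged: [2]
Compare 19 vs 8: take 8 from right. Merged: [2, 8]
Compare 19 vs 12: take 12 from right. Merged: [2, 8, 12]
Compare 19 vs 25: take 19 from left. Merged: [2, 8, 12, 19]
Compare 26 vs 25: take 25 from right. Merged: [2, 8, 12, 19, 25]
Compare 26 vs 26: take 26 from left. Merged: [2, 8, 12, 19, 25, 26]
Compare 26 vs 26: take 26 from left. Merged: [2, 8, 12, 19, 25, 26, 26]
Compare 35 vs 26: take 26 from right. Merged: [2, 8, 12, 19, 25, 26, 26, 26]
Compare 35 vs 29: take 29 from right. Merged: [2, 8, 12, 19, 25, 26, 26, 26, 29]
Compare 35 vs 29: take 29 from right. Merged: [2, 8, 12, 19, 25, 26, 26, 26, 29, 29]
Append remaining from left: [35]. Merged: [2, 8, 12, 19, 25, 26, 26, 26, 29, 29, 35]

Final merged array: [2, 8, 12, 19, 25, 26, 26, 26, 29, 29, 35]
Total comparisons: 10

The merged array is [2, 8, 12, 19, 25, 26, 26, 26, 29, 29, 35], requiring 10 comparisons. The merge step runs in O(n) time where n is the total number of elements.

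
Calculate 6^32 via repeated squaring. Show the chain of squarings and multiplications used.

Computing 6^32 by squaring (build up from 6^1; each line after the first costs one multiplication):

6^1 = 6
6^2 = (6^1)^2 = 6^2 = 36
6^4 = (6^2)^2 = 36^2 = 1296
6^8 = (6^4)^2 = 1296^2 = 1679616
6^16 = (6^8)^2 = 1679616^2 = 2821109907456
6^32 = (6^16)^2 = 2821109907456^2 = 7958661109946400884391936

Result: 7958661109946400884391936
Multiplications needed: 5 (5 lines after 6^1)

6^32 = 7958661109946400884391936. Using exponentiation by squaring, this requires 5 multiplications. The key idea: if the exponent is even, square the half-power; if odd, multiply by the base once.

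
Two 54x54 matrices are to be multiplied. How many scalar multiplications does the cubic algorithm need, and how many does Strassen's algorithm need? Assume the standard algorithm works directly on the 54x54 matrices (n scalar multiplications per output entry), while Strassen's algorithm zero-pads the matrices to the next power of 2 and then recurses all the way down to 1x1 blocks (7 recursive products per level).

Matrix multiplication for 54x54 matrices:

Strassen's algorithm requires power-of-2 dimensions. Pad 54x54 to 64x64 (next power of 2).

Standard algorithm: 54^3 = 157464 multiplications
Strassen's algorithm: 7^(log2(64)) = 7^6 = 117649 multiplications
Savings: 157464 - 117649 = 39815 multiplications

Standard: 157464 multiplications (54^3). Strassen: 117649 multiplications (7^6, after padding to 64x64). Strassen reduces 8 recursive multiplications to 7 at each level.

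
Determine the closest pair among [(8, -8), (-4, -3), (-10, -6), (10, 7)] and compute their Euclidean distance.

Computing all pairwise distances among 4 points:

d((8, -8), (-4, -3)) = 13.0
d((8, -8), (-10, -6)) = 18.1108
d((8, -8), (10, 7)) = 15.1327
d((-4, -3), (-10, -6)) = 6.7082 <-- minimum
d((-4, -3), (10, 7)) = 17.2047
d((-10, -6), (10, 7)) = 23.8537

Closest pair: (-4, -3) and (-10, -6) with distance 6.7082

The closest pair is (-4, -3) and (-10, -6) with Euclidean distance 6.7082. For 4 points, brute-force pairwise comparison is shown above. For large n, the divide-and-conquer algorithm (sort by x, recurse on halves, check the dividing strip) achieves O(n log n).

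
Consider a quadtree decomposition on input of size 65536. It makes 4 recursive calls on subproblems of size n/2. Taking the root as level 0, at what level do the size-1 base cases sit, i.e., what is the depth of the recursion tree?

For divide and conquer with division factor 2:

Problem sizes at each level:
Level 0: 65536
Level 1: 32768
Level 2: 16384
Level 3: 8192
Level 4: 4096
Level 5: 2048
Level 6: 1024
Level 7: 512
Level 8: 256
Level 9: 128
Level 10: 64
Level 11: 32
Level 12: 16
Level 13: 8
Level 14: 4
Level 15: 2
Level 16: 1

The root is level 0 and the size-1 base case is level 16 (the tree spans levels 0 through 16, i.e. 17 levels counting the root), so the depth is the number of divisions: log_2(65536) = 16

The recursion tree depth is log_2(65536) = 16. At each level, the problem size is divided by 2, so it takes 16 divisions to reduce to a base case of size 1. The algorithm makes 4 recursive calls at each level.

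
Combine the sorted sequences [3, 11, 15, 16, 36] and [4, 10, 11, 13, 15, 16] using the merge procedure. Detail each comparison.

Merging process:

Compare 3 vs 4: take 3 from left. Merged: [3]
Compare 11 vs 4: take 4 from right. Merged: [3, 4]
Compare 11 vs 10: take 10 from right. Merged: [3, 4, 10]
Compare 11 vs 11: take 11 from left. Merged: [3, 4, 10, 11]
Compare 15 vs 11: take 11 from right. Merged: [3, 4, 10, 11, 11]
Compare 15 vs 13: take 13 from right. Merged: [3, 4, 10, 11, 11, 13]
Compare 15 vs 15: take 15 from left. Merged: [3, 4, 10, 11, 11, 13, 15]
Compare 16 vs 15: take 15 from right. Merged: [3, 4, 10, 11, 11, 13, 15, 15]
Compare 16 vs 16: take 16 from left. Merged: [3, 4, 10, 11, 11, 13, 15, 15, 16]
Compare 36 vs 16: take 16 from right. Merged: [3, 4, 10, 11, 11, 13, 15, 15, 16, 16]
Append remaining from left: [36]. Merged: [3, 4, 10, 11, 11, 13, 15, 15, 16, 16, 36]

Final merged array: [3, 4, 10, 11, 11, 13, 15, 15, 16, 16, 36]
Total comparisons: 10

The merged array is [3, 4, 10, 11, 11, 13, 15, 15, 16, 16, 36], requiring 10 comparisons. The merge step runs in O(n) time where n is the total number of elements.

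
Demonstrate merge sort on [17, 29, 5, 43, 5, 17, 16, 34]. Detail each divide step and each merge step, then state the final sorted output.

Merge sort trace:

Split: [17, 29, 5, 43, 5, 17, 16, 34] -> [17, 29, 5, 43] and [5, 17, 16, 34]
  Split: [17, 29, 5, 43] -> [17, 29] and [5, 43]
    Split: [17, 29] -> [17] and [29]
    Merge: [17] + [29] -> [17, 29]
    Split: [5, 43] -> [5] and [43]
    Merge: [5] + [43] -> [5, 43]
  Merge: [17, 29] + [5, 43] -> [5, 17, 29, 43]
  Split: [5, 17, 16, 34] -> [5, 17] and [16, 34]
    Split: [5, 17] -> [5] and [17]
    Merge: [5] + [17] -> [5, 17]
    Split: [16, 34] -> [16] and [34]
    Merge: [16] + [34] -> [16, 34]
  Merge: [5, 17] + [16, 34] -> [5, 16, 17, 34]
Merge: [5, 17, 29, 43] + [5, 16, 17, 34] -> [5, 5, 16, 17, 17, 29, 34, 43]

Final sorted array: [5, 5, 16, 17, 17, 29, 34, 43]

The merge sort proceeds by recursively splitting the array and merging sorted halves.
After all merges, the sorted array is [5, 5, 16, 17, 17, 29, 34, 43].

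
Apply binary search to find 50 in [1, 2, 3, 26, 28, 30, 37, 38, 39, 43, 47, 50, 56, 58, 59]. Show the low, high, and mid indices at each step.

Binary search for 50 in [1, 2, 3, 26, 28, 30, 37, 38, 39, 43, 47, 50, 56, 58, 59]:

lo=0, hi=14, mid=7, arr[mid]=38 -> 38 < 50, search right half
lo=8, hi=14, mid=11, arr[mid]=50 -> Found target at index 11!

Binary search finds 50 at index 11 after 2 comparisons. The search repeatedly halves the search space by comparing with the middle element.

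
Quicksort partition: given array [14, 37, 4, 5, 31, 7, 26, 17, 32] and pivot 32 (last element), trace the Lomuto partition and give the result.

Lomuto partition with pivot = 32:

Initial array: [14, 37, 4, 5, 31, 7, 26, 17, 32]

arr[0]=14 <= 32: swap with position 0, array becomes [14, 37, 4, 5, 31, 7, 26, 17, 32]
arr[1]=37 > 32: no swap
arr[2]=4 <= 32: swap with position 1, array becomes [14, 4, 37, 5, 31, 7, 26, 17, 32]
arr[3]=5 <= 32: swap with position 2, array becomes [14, 4, 5, 37, 31, 7, 26, 17, 32]
arr[4]=31 <= 32: swap with position 3, array becomes [14, 4, 5, 31, 37, 7, 26, 17, 32]
arr[5]=7 <= 32: swap with position 4, array becomes [14, 4, 5, 31, 7, 37, 26, 17, 32]
arr[6]=26 <= 32: swap with position 5, array becomes [14, 4, 5, 31, 7, 26, 37, 17, 32]
arr[7]=17 <= 32: swap with position 6, array becomes [14, 4, 5, 31, 7, 26, 17, 37, 32]

Place pivot at position 7: [14, 4, 5, 31, 7, 26, 17, 32, 37]
Pivot position: 7

After partitioning with pivot 32, the array becomes [14, 4, 5, 31, 7, 26, 17, 32, 37]. The pivot is placed at index 7. All elements to the left of the pivot are <= 32, and all elements to the right are > 32.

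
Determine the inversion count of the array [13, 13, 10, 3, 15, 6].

Finding inversions in [13, 13, 10, 3, 15, 6]:

(0, 2): arr[0]=13 > arr[2]=10
(0, 3): arr[0]=13 > arr[3]=3
(0, 5): arr[0]=13 > arr[5]=6
(1, 2): arr[1]=13 > arr[2]=10
(1, 3): arr[1]=13 > arr[3]=3
(1, 5): arr[1]=13 > arr[5]=6
(2, 3): arr[2]=10 > arr[3]=3
(2, 5): arr[2]=10 > arr[5]=6
(4, 5): arr[4]=15 > arr[5]=6

Total inversions: 9

The array has 9 inversion(s): (0,2), (0,3), (0,5), (1,2), (1,3), (1,5), (2,3), (2,5), (4,5). Each pair (i,j) satisfies i < j and arr[i] > arr[j].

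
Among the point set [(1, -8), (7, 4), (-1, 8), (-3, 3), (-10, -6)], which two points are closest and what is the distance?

Computing all pairwise distances among 5 points:

d((1, -8), (7, 4)) = 13.4164
d((1, -8), (-1, 8)) = 16.1245
d((1, -8), (-3, 3)) = 11.7047
d((1, -8), (-10, -6)) = 11.1803
d((7, 4), (-1, 8)) = 8.9443
d((7, 4), (-3, 3)) = 10.0499
d((7, 4), (-10, -6)) = 19.7231
d((-1, 8), (-3, 3)) = 5.3852 <-- minimum
d((-1, 8), (-10, -6)) = 16.6433
d((-3, 3), (-10, -6)) = 11.4018

Closest pair: (-1, 8) and (-3, 3) with distance 5.3852

The closest pair is (-1, 8) and (-3, 3) with Euclidean distance 5.3852. For 5 points, brute-force pairwise comparison is shown above. For large n, the divide-and-conquer algorithm (sort by x, recurse on halves, check the dividing strip) achieves O(n log n).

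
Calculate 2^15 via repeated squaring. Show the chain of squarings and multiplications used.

Computing 2^15 by squaring (build up from 2^1; each line after the first costs one multiplication):

2^1 = 2
2^2 = (2^1)^2 = 2^2 = 4
2^3 = 2 * 2^2 = 2 * 4 = 8
2^6 = (2^3)^2 = 8^2 = 64
2^7 = 2 * 2^6 = 2 * 64 = 128
2^14 = (2^7)^2 = 128^2 = 16384
2^15 = 2 * 2^14 = 2 * 16384 = 32768

Result: 32768
Multiplications needed: 6 (6 lines after 2^1)

2^15 = 32768. Using exponentiation by squaring, this requires 6 multiplications. The key idea: if the exponent is even, square the half-power; if odd, multiply by the base once.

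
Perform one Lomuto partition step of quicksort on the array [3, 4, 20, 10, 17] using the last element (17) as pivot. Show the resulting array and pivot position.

Lomuto partition with pivot = 17:

Initial array: [3, 4, 20, 10, 17]

arr[0]=3 <= 17: swap with position 0, array becomes [3, 4, 20, 10, 17]
arr[1]=4 <= 17: swap with position 1, array becomes [3, 4, 20, 10, 17]
arr[2]=20 > 17: no swap
arr[3]=10 <= 17: swap with position 2, array becomes [3, 4, 10, 20, 17]

Place pivot at position 3: [3, 4, 10, 17, 20]
Pivot position: 3

After partitioning with pivot 17, the array becomes [3, 4, 10, 17, 20]. The pivot is placed at index 3. All elements to the left of the pivot are <= 17, and all elements to the right are > 17.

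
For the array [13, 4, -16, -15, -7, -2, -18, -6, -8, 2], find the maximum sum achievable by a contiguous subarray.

Using Kadane's algorithm on [13, 4, -16, -15, -7, -2, -18, -6, -8, 2]:

Scanning through the array:
Position 1 (value 4): max_ending_here = 17, max_so_far = 17
Position 2 (value -16): max_ending_here = 1, max_so_far = 17
Position 3 (value -15): max_ending_here = -14, max_so_far = 17
Position 4 (value -7): max_ending_here = -7, max_so_far = 17
Position 5 (value -2): max_ending_here = -2, max_so_far = 17
Position 6 (value -18): max_ending_here = -18, max_so_far = 17
Position 7 (value -6): max_ending_here = -6, max_so_far = 17
Position 8 (value -8): max_ending_here = -8, max_so_far = 17
Position 9 (value 2): max_ending_here = 2, max_so_far = 17

Maximum subarray: [13, 4]
Maximum sum: 17

The maximum subarray is [13, 4] with sum 17. This subarray runs from index 0 to index 1.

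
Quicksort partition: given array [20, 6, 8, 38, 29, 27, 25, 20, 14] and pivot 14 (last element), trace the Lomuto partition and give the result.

Lomuto partition with pivot = 14:

Initial array: [20, 6, 8, 38, 29, 27, 25, 20, 14]

arr[0]=20 > 14: no swap
arr[1]=6 <= 14: swap with position 0, array becomes [6, 20, 8, 38, 29, 27, 25, 20, 14]
arr[2]=8 <= 14: swap with position 1, array becomes [6, 8, 20, 38, 29, 27, 25, 20, 14]
arr[3]=38 > 14: no swap
arr[4]=29 > 14: no swap
arr[5]=27 > 14: no swap
arr[6]=25 > 14: no swap
arr[7]=20 > 14: no swap

Place pivot at position 2: [6, 8, 14, 38, 29, 27, 25, 20, 20]
Pivot position: 2

After partitioning with pivot 14, the array becomes [6, 8, 14, 38, 29, 27, 25, 20, 20]. The pivot is placed at index 2. All elements to the left of the pivot are <= 14, and all elements to the right are > 14.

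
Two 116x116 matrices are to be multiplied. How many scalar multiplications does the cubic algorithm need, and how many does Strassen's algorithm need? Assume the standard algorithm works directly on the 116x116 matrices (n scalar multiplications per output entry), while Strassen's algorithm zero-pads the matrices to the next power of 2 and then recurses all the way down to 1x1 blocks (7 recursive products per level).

Matrix multiplication for 116x116 matrices:

Strassen's algorithm requires power-of-2 dimensions. Pad 116x116 to 128x128 (next power of 2).

Standard algorithm: 116^3 = 1560896 multiplications
Strassen's algorithm: 7^(log2(128)) = 7^7 = 823543 multiplications
Savings: 1560896 - 823543 = 737353 multiplications

Standard: 1560896 multiplications (116^3). Strassen: 823543 multiplications (7^7, after padding to 128x128). Strassen reduces 8 recursive multiplications to 7 at each level.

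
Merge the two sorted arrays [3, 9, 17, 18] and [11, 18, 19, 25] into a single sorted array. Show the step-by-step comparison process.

Merging process:

Compare 3 vs 11: take 3 from left. Merged: [3]
Compare 9 vs 11: take 9 from left. Merged: [3, 9]
Compare 17 vs 11: take 11 from right. Merged: [3, 9, 11]
Compare 17 vs 18: take 17 from left. Merged: [3, 9, 11, 17]
Compare 18 vs 18: take 18 from left. Merged: [3, 9, 11, 17, 18]
Append remaining from right: [18, 19, 25]. Merged: [3, 9, 11, 17, 18, 18, 19, 25]

Final merged array: [3, 9, 11, 17, 18, 18, 19, 25]
Total comparisons: 5

The merged array is [3, 9, 11, 17, 18, 18, 19, 25], requiring 5 comparisons. The merge step runs in O(n) time where n is the total number of elements.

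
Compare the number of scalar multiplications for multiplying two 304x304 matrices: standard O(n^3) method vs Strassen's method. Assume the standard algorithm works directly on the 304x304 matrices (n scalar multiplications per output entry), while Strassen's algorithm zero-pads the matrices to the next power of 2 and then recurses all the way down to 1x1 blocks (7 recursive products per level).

Matrix multiplication for 304x304 matrices:

Strassen's algorithm requires power-of-2 dimensions. Pad 304x304 to 512x512 (next power of 2).

Standard algorithm: 304^3 = 28094464 multiplications
Strassen's algorithm: 7^(log2(512)) = 7^9 = 40353607 multiplications
Difference: 28094464 - 40353607 = -12259143 (Strassen uses MORE here due to padding overhead — for small or just-over-power-of-2 n, padding can outweigh the per-level savings)

Standard: 28094464 multiplications (304^3). Strassen: 40353607 multiplications (7^9, after padding to 512x512). Strassen reduces 8 recursive multiplications to 7 at each level.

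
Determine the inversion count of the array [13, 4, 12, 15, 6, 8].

Finding inversions in [13, 4, 12, 15, 6, 8]:

(0, 1): arr[0]=13 > arr[1]=4
(0, 2): arr[0]=13 > arr[2]=12
(0, 4): arr[0]=13 > arr[4]=6
(0, 5): arr[0]=13 > arr[5]=8
(2, 4): arr[2]=12 > arr[4]=6
(2, 5): arr[2]=12 > arr[5]=8
(3, 4): arr[3]=15 > arr[4]=6
(3, 5): arr[3]=15 > arr[5]=8

Total inversions: 8

The array has 8 inversion(s): (0,1), (0,2), (0,4), (0,5), (2,4), (2,5), (3,4), (3,5). Each pair (i,j) satisfies i < j and arr[i] > arr[j].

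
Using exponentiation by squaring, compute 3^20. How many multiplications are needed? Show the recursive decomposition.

Computing 3^20 by squaring (build up from 3^1; each line after the first costs one multiplication):

3^1 = 3
3^2 = (3^1)^2 = 3^2 = 9
3^4 = (3^2)^2 = 9^2 = 81
3^5 = 3 * 3^4 = 3 * 81 = 243
3^10 = (3^5)^2 = 243^2 = 59049
3^20 = (3^10)^2 = 59049^2 = 3486784401

Result: 3486784401
Multiplications needed: 5 (5 lines after 3^1)

3^20 = 3486784401. Using exponentiation by squaring, this requires 5 multiplications. The key idea: if the exponent is even, square the half-power; if odd, multiply by the base once.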